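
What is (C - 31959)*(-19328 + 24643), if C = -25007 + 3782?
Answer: -282672960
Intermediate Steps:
C = -21225
(C - 31959)*(-19328 + 24643) = (-21225 - 31959)*(-19328 + 24643) = -53184*5315 = -282672960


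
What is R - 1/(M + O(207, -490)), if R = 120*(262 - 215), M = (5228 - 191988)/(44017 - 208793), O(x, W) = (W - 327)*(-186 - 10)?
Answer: 18602198499763/3298262149 ≈ 5640.0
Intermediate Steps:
O(x, W) = 64092 - 196*W (O(x, W) = (-327 + W)*(-196) = 64092 - 196*W)
M = 23345/20597 (M = -186760/(-164776) = -186760*(-1/164776) = 23345/20597 ≈ 1.1334)
R = 5640 (R = 120*47 = 5640)
R - 1/(M + O(207, -490)) = 5640 - 1/(23345/20597 + (64092 - 196*(-490))) = 5640 - 1/(23345/20597 + (64092 + 96040)) = 5640 - 1/(23345/20597 + 160132) = 5640 - 1/3298262149/20597 = 5640 - 1*20597/3298262149 = 5640 - 20597/3298262149 = 18602198499763/3298262149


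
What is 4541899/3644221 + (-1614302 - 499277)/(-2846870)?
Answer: 1587118844853/798047956790 ≈ 1.9888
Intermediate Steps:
4541899/3644221 + (-1614302 - 499277)/(-2846870) = 4541899*(1/3644221) - 2113579*(-1/2846870) = 4541899/3644221 + 162583/218990 = 1587118844853/798047956790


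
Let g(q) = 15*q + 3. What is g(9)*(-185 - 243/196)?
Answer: -2518707/98 ≈ -25701.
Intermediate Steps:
g(q) = 3 + 15*q
g(9)*(-185 - 243/196) = (3 + 15*9)*(-185 - 243/196) = (3 + 135)*(-185 - 243*1/196) = 138*(-185 - 243/196) = 138*(-36503/196) = -2518707/98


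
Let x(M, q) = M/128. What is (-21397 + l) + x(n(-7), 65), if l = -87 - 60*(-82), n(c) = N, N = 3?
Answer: -2120189/128 ≈ -16564.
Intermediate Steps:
n(c) = 3
x(M, q) = M/128 (x(M, q) = M*(1/128) = M/128)
l = 4833 (l = -87 + 4920 = 4833)
(-21397 + l) + x(n(-7), 65) = (-21397 + 4833) + (1/128)*3 = -16564 + 3/128 = -2120189/128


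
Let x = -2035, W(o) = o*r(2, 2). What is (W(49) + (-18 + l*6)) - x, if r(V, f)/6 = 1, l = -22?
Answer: 2179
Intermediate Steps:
r(V, f) = 6 (r(V, f) = 6*1 = 6)
W(o) = 6*o (W(o) = o*6 = 6*o)
(W(49) + (-18 + l*6)) - x = (6*49 + (-18 - 22*6)) - 1*(-2035) = (294 + (-18 - 132)) + 2035 = (294 - 150) + 2035 = 144 + 2035 = 2179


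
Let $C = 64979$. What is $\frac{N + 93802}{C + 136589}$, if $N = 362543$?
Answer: $\frac{456345}{201568} \approx 2.264$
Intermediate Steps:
$\frac{N + 93802}{C + 136589} = \frac{362543 + 93802}{64979 + 136589} = \frac{456345}{201568}$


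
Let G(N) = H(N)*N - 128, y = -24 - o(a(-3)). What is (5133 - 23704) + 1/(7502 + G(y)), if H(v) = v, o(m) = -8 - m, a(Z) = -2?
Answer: -142959557/7698 ≈ -18571.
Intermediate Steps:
y = -18 (y = -24 - (-8 - 1*(-2)) = -24 - (-8 + 2) = -24 - 1*(-6) = -24 + 6 = -18)
G(N) = -128 + N² (G(N) = N*N - 128 = N² - 128 = -128 + N²)
(5133 - 23704) + 1/(7502 + G(y)) = (5133 - 23704) + 1/(7502 + (-128 + (-18)²)) = -18571 + 1/(7502 + (-128 + 324)) = -18571 + 1/(7502 + 196) = -18571 + 1/7698 = -142959557/7698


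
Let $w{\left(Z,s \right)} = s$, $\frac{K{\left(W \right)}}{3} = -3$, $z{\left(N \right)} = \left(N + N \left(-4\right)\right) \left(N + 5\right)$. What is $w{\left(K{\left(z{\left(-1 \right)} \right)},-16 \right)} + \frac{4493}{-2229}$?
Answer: $- \frac{40157}{2229} \approx -18.016$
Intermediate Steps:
$z{\left(N \right)} = - 3 N \left(5 + N\right)$ ($z{\left(N \right)} = \left(N - 4 N\right) \left(5 + N\right) = - 3 N \left(5 + N\right)$)
$K{\left(W \right)} = -9$ ($K{\left(W \right)} = 3 \left(-3\right) = -9$)
$w{\left(K{\left(z{\left(-1 \right)} \right)},-16 \right)} + \frac{4493}{-2229} = -16 + \frac{4493}{-2229} = -16 + 4493 \left(- \frac{1}{2229}\right) = -16 - \frac{4493}{2229} = - \frac{40157}{2229}$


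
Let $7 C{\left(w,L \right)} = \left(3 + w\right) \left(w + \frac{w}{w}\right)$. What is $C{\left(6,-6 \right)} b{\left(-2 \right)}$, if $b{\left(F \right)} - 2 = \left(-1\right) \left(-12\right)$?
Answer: $126$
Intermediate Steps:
$b{\left(F \right)} = 14$ ($b{\left(F \right)} = 2 - -12 = 2 + 12 = 14$)
$C{\left(w,L \right)} = \frac{\left(1 + w\right) \left(3 + w\right)}{7}$ ($C{\left(w,L \right)} = \frac{\left(3 + w\right) \left(w + \frac{w}{w}\right)}{7} = \frac{\left(3 + w\right) \left(w + 1\right)}{7} = \frac{\left(3 + w\right) \left(1 + w\right)}{7} = \frac{\left(1 + w\right) \left(3 + w\right)}{7}$)
$C{\left(6,-6 \right)} b{\left(-2 \right)} = \left(\frac{3}{7} + \frac{6^{2}}{7} + \frac{4}{7} \cdot 6\right) 14 = \left(\frac{3}{7} + \frac{1}{7} \cdot 36 + \frac{24}{7}\right) 14 = \left(\frac{3}{7} + \frac{36}{7} + \frac{24}{7}\right) 14 = 9 \cdot 14 = 126$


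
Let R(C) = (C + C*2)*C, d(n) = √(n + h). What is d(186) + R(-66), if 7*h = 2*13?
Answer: 13068 + 4*√581/7 ≈ 13082.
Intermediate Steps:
h = 26/7 (h = (2*13)/7 = (⅐)*26 = 26/7 ≈ 3.7143)
d(n) = √(26/7 + n) (d(n) = √(n + 26/7) = √(26/7 + n))
R(C) = 3*C² (R(C) = (C + 2*C)*C = (3*C)*C = 3*C²)
d(186) + R(-66) = √(182 + 49*186)/7 + 3*(-66)² = √(182 + 9114)/7 + 3*4356 = √9296/7 + 13068 = (4*√581)/7 + 13068 = 4*√581/7 + 13068 = 13068 + 4*√581/7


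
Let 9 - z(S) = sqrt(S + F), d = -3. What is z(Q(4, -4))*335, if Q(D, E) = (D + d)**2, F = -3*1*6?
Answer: 3015 - 335*I*sqrt(17) ≈ 3015.0 - 1381.2*I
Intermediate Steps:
F = -18 (F = -3*6 = -18)
Q(D, E) = (-3 + D)**2 (Q(D, E) = (D - 3)**2 = (-3 + D)**2)
z(S) = 9 - sqrt(-18 + S) (z(S) = 9 - sqrt(S - 18) = 9 - sqrt(-18 + S))
z(Q(4, -4))*335 = (9 - sqrt(-18 + (-3 + 4)**2))*335 = (9 - sqrt(-18 + 1**2))*335 = (9 - sqrt(-18 + 1))*335 = (9 - sqrt(-17))*335 = (9 - I*sqrt(17))*335 = 3015 - 335*I*sqrt(17)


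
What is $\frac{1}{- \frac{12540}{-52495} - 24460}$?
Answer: $- \frac{10499}{256803032} \approx -4.0883 \cdot 10^{-5}$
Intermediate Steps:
$\frac{1}{- \frac{12540}{-52495} - 24460} = \frac{1}{\left(-12540\right) \left(- \frac{1}{52495}\right) - 24460} = \frac{1}{\frac{2508}{10499} - 24460} = \frac{1}{- \frac{256803032}{10499}} = - \frac{10499}{256803032}$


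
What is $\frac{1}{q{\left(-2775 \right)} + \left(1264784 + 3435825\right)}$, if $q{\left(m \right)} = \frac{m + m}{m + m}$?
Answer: $\frac{1}{4700610} \approx 2.1274 \cdot 10^{-7}$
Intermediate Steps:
$q{\left(m \right)} = 1$ ($q{\left(m \right)} = \frac{2 m}{2 m} = 2 m \frac{1}{2 m} = 1$)
$\frac{1}{q{\left(-2775 \right)} + \left(1264784 + 3435825\right)} = \frac{1}{1 + \left(1264784 + 3435825\right)} = \frac{1}{1 + 4700609} = \frac{1}{4700610}$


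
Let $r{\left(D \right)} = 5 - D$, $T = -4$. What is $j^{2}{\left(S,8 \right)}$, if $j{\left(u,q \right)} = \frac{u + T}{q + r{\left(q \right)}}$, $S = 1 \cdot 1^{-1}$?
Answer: $\frac{9}{25} \approx 0.36$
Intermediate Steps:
$S = 1$ ($S = 1 \cdot 1 = 1$)
$j{\left(u,q \right)} = - \frac{4}{5} + \frac{u}{5}$ ($j{\left(u,q \right)} = \frac{u - 4}{q - \left(-5 + q\right)} = \frac{-4 + u}{5} = \left(-4 + u\right) \frac{1}{5} = - \frac{4}{5} + \frac{u}{5}$)
$j^{2}{\left(S,8 \right)} = \left(- \frac{4}{5} + \frac{1}{5} \cdot 1\right)^{2} = \left(- \frac{4}{5} + \frac{1}{5}\right)^{2} = \left(- \frac{3}{5}\right)^{2} = \frac{9}{25}$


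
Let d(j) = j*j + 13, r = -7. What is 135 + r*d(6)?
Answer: -208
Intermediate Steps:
d(j) = 13 + j² (d(j) = j² + 13 = 13 + j²)
135 + r*d(6) = 135 - 7*(13 + 6²) = 135 - 7*(13 + 36) = 135 - 7*49 = 135 - 343 = -208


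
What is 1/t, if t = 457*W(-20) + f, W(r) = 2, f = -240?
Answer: 1/674 ≈ 0.0014837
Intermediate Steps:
t = 674 (t = 457*2 - 240 = 914 - 240 = 674)
1/t = 1/674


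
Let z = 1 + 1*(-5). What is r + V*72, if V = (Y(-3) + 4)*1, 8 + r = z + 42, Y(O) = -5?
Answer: -42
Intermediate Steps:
z = -4 (z = 1 - 5 = -4)
r = 30 (r = -8 + (-4 + 42) = -8 + 38 = 30)
V = -1 (V = (-5 + 4)*1 = -1*1 = -1)
r + V*72 = 30 - 1*72 = 30 - 72 = -42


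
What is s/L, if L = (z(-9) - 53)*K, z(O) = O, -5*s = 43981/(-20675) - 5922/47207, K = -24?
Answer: 2198648417/7261475154000 ≈ 0.00030278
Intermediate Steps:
s = 2198648417/4880023625 (s = -(43981/(-20675) - 5922/47207)/5 = -(43981*(-1/20675) - 5922*1/47207)/5 = -(-43981/20675 - 5922/47207)/5 = -⅕*(-2198648417/976004725) = 2198648417/4880023625 ≈ 0.45054)
L = 1488 (L = (-9 - 53)*(-24) = -62*(-24) = 1488)
s/L = (2198648417/4880023625)/1488 = (2198648417/4880023625)*(1/1488) = 2198648417/7261475154000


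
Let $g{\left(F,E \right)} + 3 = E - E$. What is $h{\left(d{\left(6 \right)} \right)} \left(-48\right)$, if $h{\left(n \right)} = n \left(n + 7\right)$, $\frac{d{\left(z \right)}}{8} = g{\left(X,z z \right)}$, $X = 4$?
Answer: $-19584$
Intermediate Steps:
$g{\left(F,E \right)} = -3$ ($g{\left(F,E \right)} = -3 + \left(E - E\right) = -3 + 0 = -3$)
$d{\left(z \right)} = -24$ ($d{\left(z \right)} = 8 \left(-3\right) = -24$)
$h{\left(n \right)} = n \left(7 + n\right)$
$h{\left(d{\left(6 \right)} \right)} \left(-48\right) = - 24 \left(7 - 24\right) \left(-48\right) = \left(-24\right) \left(-17\right) \left(-48\right) = 408 \left(-48\right) = -19584$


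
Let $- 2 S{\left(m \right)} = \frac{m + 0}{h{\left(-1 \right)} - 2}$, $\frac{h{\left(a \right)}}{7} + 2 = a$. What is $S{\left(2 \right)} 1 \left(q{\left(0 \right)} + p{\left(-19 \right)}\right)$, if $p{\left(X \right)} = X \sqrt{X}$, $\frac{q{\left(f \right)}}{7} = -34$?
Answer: $- \frac{238}{23} - \frac{19 i \sqrt{19}}{23} \approx -10.348 - 3.6008 i$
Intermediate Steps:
$q{\left(f \right)} = -238$ ($q{\left(f \right)} = 7 \left(-34\right) = -238$)
$h{\left(a \right)} = -14 + 7 a$
$p{\left(X \right)} = X^{\frac{3}{2}}$
$S{\left(m \right)} = \frac{m}{46}$ ($S{\left(m \right)} = - \frac{\left(m + 0\right) \frac{1}{\left(-14 + 7 \left(-1\right)\right) - 2}}{2} = - \frac{m \frac{1}{\left(-14 - 7\right) - 2}}{2} = - \frac{m \frac{1}{-21 - 2}}{2} = - \frac{m \frac{1}{-23}}{2} = - \frac{m \left(- \frac{1}{23}\right)}{2} = - \frac{\left(- \frac{1}{23}\right) m}{2} = \frac{m}{46}$)
$S{\left(2 \right)} 1 \left(q{\left(0 \right)} + p{\left(-19 \right)}\right) = \frac{1}{46} \cdot 2 \cdot 1 \left(-238 + \left(-19\right)^{\frac{3}{2}}\right) = \frac{1}{23} \cdot 1 \left(-238 - 19 i \sqrt{19}\right) = \frac{-238 - 19 i \sqrt{19}}{23} = - \frac{238}{23} - \frac{19 i \sqrt{19}}{23}$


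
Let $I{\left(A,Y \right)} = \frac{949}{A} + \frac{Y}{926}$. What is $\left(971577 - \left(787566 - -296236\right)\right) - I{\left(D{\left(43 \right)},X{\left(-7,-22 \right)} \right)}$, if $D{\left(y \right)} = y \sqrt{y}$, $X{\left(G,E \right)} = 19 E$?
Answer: $- \frac{51959966}{463} - \frac{949 \sqrt{43}}{1849} \approx -1.1223 \cdot 10^{5}$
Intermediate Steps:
$D{\left(y \right)} = y^{\frac{3}{2}}$
$I{\left(A,Y \right)} = \frac{949}{A} + \frac{Y}{926}$ ($I{\left(A,Y \right)} = \frac{949}{A} + Y \frac{1}{926} = \frac{949}{A} + \frac{Y}{926}$)
$\left(971577 - \left(787566 - -296236\right)\right) - I{\left(D{\left(43 \right)},X{\left(-7,-22 \right)} \right)} = \left(971577 - \left(787566 - -296236\right)\right) - \left(\frac{949}{43^{\frac{3}{2}}} + \frac{19 \left(-22\right)}{926}\right) = \left(971577 - \left(787566 + 296236\right)\right) - \left(\frac{949}{43 \sqrt{43}} + \frac{1}{926} \left(-418\right)\right) = \left(971577 - 1083802\right) - \left(949 \frac{\sqrt{43}}{1849} - \frac{209}{463}\right) = \left(971577 - 1083802\right) - \left(\frac{949 \sqrt{43}}{1849} - \frac{209}{463}\right) = -112225 - \left(- \frac{209}{463} + \frac{949 \sqrt{43}}{1849}\right) = -112225 + \left(\frac{209}{463} - \frac{949 \sqrt{43}}{1849}\right) = - \frac{51959966}{463} - \frac{949 \sqrt{43}}{1849}$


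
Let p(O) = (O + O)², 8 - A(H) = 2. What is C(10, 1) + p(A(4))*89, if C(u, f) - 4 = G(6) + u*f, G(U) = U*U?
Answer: 12866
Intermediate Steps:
A(H) = 6 (A(H) = 8 - 1*2 = 8 - 2 = 6)
G(U) = U²
p(O) = 4*O² (p(O) = (2*O)² = 4*O²)
C(u, f) = 40 + f*u (C(u, f) = 4 + (6² + u*f) = 4 + (36 + f*u) = 40 + f*u)
C(10, 1) + p(A(4))*89 = (40 + 1*10) + (4*6²)*89 = (40 + 10) + (4*36)*89 = 50 + 144*89 = 50 + 12816 = 12866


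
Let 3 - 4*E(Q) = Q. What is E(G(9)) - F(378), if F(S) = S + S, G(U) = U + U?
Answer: -3039/4 ≈ -759.75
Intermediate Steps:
G(U) = 2*U
E(Q) = ¾ - Q/4
F(S) = 2*S
E(G(9)) - F(378) = (¾ - 9/2) - 2*378 = (¾ - ¼*18) - 1*756 = (¾ - 9/2) - 756 = -15/4 - 756 = -3039/4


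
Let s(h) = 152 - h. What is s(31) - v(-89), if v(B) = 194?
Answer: -73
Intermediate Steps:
s(31) - v(-89) = (152 - 1*31) - 1*194 = (152 - 31) - 194 = 121 - 194 = -73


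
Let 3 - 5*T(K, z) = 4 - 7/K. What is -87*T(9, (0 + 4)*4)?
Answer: 58/15 ≈ 3.8667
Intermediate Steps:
T(K, z) = -⅕ + 7/(5*K) (T(K, z) = ⅗ - (4 - 7/K)/5 = ⅗ + (-⅘ + 7/(5*K)) = -⅕ + 7/(5*K))
-87*T(9, (0 + 4)*4) = -87*(7 - 1*9)/(5*9) = -87*(7 - 9)/(5*9) = -87*(-2)/(5*9) = -87*(-2/45) = 58/15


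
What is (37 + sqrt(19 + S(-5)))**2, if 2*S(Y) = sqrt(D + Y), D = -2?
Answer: (74 + sqrt(2)*sqrt(38 + I*sqrt(7)))**2/4 ≈ 1710.8 + 12.545*I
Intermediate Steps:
S(Y) = sqrt(-2 + Y)/2
(37 + sqrt(19 + S(-5)))**2 = (37 + sqrt(19 + sqrt(-2 - 5)/2))**2 = (37 + sqrt(19 + sqrt(-7)/2))**2 = (37 + sqrt(19 + (I*sqrt(7))/2))**2 = (37 + sqrt(19 + I*sqrt(7)/2))**2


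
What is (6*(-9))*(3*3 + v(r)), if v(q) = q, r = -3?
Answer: -324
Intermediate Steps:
(6*(-9))*(3*3 + v(r)) = (6*(-9))*(3*3 - 3) = -54*(9 - 3) = -54*6 = -324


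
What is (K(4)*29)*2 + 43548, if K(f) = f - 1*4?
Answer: 43548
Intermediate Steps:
K(f) = -4 + f (K(f) = f - 4 = -4 + f)
(K(4)*29)*2 + 43548 = ((-4 + 4)*29)*2 + 43548 = (0*29)*2 + 43548 = 0*2 + 43548 = 0 + 43548 = 43548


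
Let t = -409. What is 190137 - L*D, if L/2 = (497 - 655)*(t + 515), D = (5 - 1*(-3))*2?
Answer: 726073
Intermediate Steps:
D = 16 (D = (5 + 3)*2 = 8*2 = 16)
L = -33496 (L = 2*((497 - 655)*(-409 + 515)) = 2*(-158*106) = 2*(-16748) = -33496)
190137 - L*D = 190137 - (-33496)*16 = 190137 - 1*(-535936) = 190137 + 535936 = 726073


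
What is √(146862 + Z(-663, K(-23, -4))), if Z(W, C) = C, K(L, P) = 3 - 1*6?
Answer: √146859 ≈ 383.22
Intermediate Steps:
K(L, P) = -3 (K(L, P) = 3 - 6 = -3)
√(146862 + Z(-663, K(-23, -4))) = √(146862 - 3) = √146859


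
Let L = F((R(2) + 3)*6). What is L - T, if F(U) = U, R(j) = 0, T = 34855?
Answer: -34837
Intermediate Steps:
L = 18 (L = (0 + 3)*6 = 3*6 = 18)
L - T = 18 - 1*34855 = 18 - 34855 = -34837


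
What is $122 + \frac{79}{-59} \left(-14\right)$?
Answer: $\frac{8304}{59} \approx 140.75$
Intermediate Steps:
$122 + \frac{79}{-59} \left(-14\right) = 122 + 79 \left(- \frac{1}{59}\right) \left(-14\right) = 122 - - \frac{1106}{59} = 122 + \frac{1106}{59} = \frac{8304}{59}$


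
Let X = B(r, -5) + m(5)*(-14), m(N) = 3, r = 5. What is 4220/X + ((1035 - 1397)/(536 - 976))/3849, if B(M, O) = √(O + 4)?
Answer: -30016593547/298913340 - 844*I/353 ≈ -100.42 - 2.3909*I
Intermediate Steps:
B(M, O) = √(4 + O)
X = -42 + I (X = √(4 - 5) + 3*(-14) = √(-1) - 42 = I - 42 = -42 + I ≈ -42.0 + 1.0*I)
4220/X + ((1035 - 1397)/(536 - 976))/3849 = 4220/(-42 + I) + ((1035 - 1397)/(536 - 976))/3849 = 4220*((-42 - I)/1765) - 362/(-440)*(1/3849) = 844*(-42 - I)/353 - 362*(-1/440)*(1/3849) = 844*(-42 - I)/353 + (181/220)*(1/3849) = 844*(-42 - I)/353 + 181/846780 = 181/846780 + 844*(-42 - I)/353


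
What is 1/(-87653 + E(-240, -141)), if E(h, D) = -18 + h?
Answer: -1/87911 ≈ -1.1375e-5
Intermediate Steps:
1/(-87653 + E(-240, -141)) = 1/(-87653 + (-18 - 240)) = 1/(-87653 - 258) = 1/(-87911) = -1/87911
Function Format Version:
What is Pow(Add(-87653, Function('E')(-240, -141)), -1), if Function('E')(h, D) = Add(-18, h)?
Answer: Rational(-1, 87911) ≈ -1.1375e-5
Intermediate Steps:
Pow(Add(-87653, Function('E')(-240, -141)), -1) = Pow(Add(-87653, Add(-18, -240)), -1) = Pow(Add(-87653, -258), -1) = Pow(-87911, -1) = Rational(-1, 87911)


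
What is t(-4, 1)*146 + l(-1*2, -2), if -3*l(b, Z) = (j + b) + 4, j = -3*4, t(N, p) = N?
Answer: -1742/3 ≈ -580.67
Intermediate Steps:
j = -12
l(b, Z) = 8/3 - b/3 (l(b, Z) = -((-12 + b) + 4)/3 = -(-8 + b)/3 = 8/3 - b/3)
t(-4, 1)*146 + l(-1*2, -2) = -4*146 + (8/3 - (-1)*2/3) = -584 + (8/3 - ⅓*(-2)) = -584 + (8/3 + ⅔) = -584 + 10/3 = -1742/3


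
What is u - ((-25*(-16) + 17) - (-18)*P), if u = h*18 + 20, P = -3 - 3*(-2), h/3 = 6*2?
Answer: 197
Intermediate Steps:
h = 36 (h = 3*(6*2) = 3*12 = 36)
P = 3 (P = -3 + 6 = 3)
u = 668 (u = 36*18 + 20 = 648 + 20 = 668)
u - ((-25*(-16) + 17) - (-18)*P) = 668 - ((-25*(-16) + 17) - (-18)*3) = 668 - ((400 + 17) - 1*(-54)) = 668 - (417 + 54) = 668 - 1*471 = 668 - 471 = 197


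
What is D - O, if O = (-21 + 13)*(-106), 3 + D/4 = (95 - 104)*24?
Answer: -1724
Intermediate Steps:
D = -876 (D = -12 + 4*((95 - 104)*24) = -12 + 4*(-9*24) = -12 + 4*(-216) = -12 - 864 = -876)
O = 848 (O = -8*(-106) = 848)
D - O = -876 - 1*848 = -876 - 848 = -1724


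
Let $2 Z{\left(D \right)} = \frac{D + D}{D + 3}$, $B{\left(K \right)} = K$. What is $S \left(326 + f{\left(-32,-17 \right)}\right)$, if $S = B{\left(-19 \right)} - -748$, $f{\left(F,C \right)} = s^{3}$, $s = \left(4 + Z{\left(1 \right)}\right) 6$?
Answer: $\frac{98603811}{8} \approx 1.2325 \cdot 10^{7}$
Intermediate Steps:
$Z{\left(D \right)} = \frac{D}{3 + D}$ ($Z{\left(D \right)} = \frac{\left(D + D\right) \frac{1}{D + 3}}{2} = \frac{2 D \frac{1}{3 + D}}{2} = \frac{D}{3 + D}$)
$s = \frac{51}{2}$ ($s = \left(4 + 1 \frac{1}{3 + 1}\right) 6 = \left(4 + 1 \cdot \frac{1}{4}\right) 6 = \left(4 + \frac{1}{4}\right) 6 = \frac{17}{4} \cdot 6 = \frac{51}{2} \approx 25.5$)
$f{\left(F,C \right)} = \frac{132651}{8}$ ($f{\left(F,C \right)} = \left(\frac{51}{2}\right)^{3} = \frac{132651}{8}$)
$S = 729$ ($S = -19 - -748 = -19 + 748 = 729$)
$S \left(326 + f{\left(-32,-17 \right)}\right) = 729 \left(326 + \frac{132651}{8}\right) = 729 \cdot \frac{135259}{8} = \frac{98603811}{8}$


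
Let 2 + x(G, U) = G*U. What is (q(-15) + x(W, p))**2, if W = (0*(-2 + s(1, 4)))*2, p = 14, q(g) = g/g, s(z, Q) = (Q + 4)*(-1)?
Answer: 1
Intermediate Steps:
s(z, Q) = -4 - Q (s(z, Q) = (4 + Q)*(-1) = -4 - Q)
q(g) = 1
W = 0 (W = (0*(-2 + (-4 - 1*4)))*2 = (0*(-2 + (-4 - 4)))*2 = (0*(-2 - 8))*2 = (0*(-10))*2 = 0*2 = 0)
x(G, U) = -2 + G*U
(q(-15) + x(W, p))**2 = (1 + (-2 + 0*14))**2 = (1 + (-2 + 0))**2 = (1 - 2)**2 = (-1)**2 = 1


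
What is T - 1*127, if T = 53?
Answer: -74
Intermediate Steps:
T - 1*127 = 53 - 1*127 = 53 - 127 = -74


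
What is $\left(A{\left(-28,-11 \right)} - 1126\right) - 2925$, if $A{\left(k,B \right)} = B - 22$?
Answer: $-4084$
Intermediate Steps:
$A{\left(k,B \right)} = -22 + B$ ($A{\left(k,B \right)} = B - 22 = -22 + B$)
$\left(A{\left(-28,-11 \right)} - 1126\right) - 2925 = \left(\left(-22 - 11\right) - 1126\right) - 2925 = \left(-33 - 1126\right) - 2925 = -1159 - 2925 = -4084$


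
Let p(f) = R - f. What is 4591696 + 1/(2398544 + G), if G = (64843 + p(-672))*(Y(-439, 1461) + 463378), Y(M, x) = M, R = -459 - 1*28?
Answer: 138239417334577857/30106395836 ≈ 4.5917e+6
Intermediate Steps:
R = -487 (R = -459 - 28 = -487)
p(f) = -487 - f
G = 30103997292 (G = (64843 + (-487 - 1*(-672)))*(-439 + 463378) = (64843 + (-487 + 672))*462939 = (64843 + 185)*462939 = 65028*462939 = 30103997292)
4591696 + 1/(2398544 + G) = 4591696 + 1/(2398544 + 30103997292) = 4591696 + 1/30106395836 = 138239417334577857/30106395836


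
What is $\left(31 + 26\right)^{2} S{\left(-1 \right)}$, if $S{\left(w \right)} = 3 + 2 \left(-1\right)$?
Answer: $3249$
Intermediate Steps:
$S{\left(w \right)} = 1$ ($S{\left(w \right)} = 3 - 2 = 1$)
$\left(31 + 26\right)^{2} S{\left(-1 \right)} = \left(31 + 26\right)^{2} \cdot 1 = 57^{2} \cdot 1 = 3249 \cdot 1 = 3249$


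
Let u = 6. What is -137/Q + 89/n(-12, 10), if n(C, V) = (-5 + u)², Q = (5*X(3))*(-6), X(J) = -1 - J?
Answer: 10543/120 ≈ 87.858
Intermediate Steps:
Q = 120 (Q = (5*(-1 - 1*3))*(-6) = (5*(-1 - 3))*(-6) = (5*(-4))*(-6) = -20*(-6) = 120)
n(C, V) = 1 (n(C, V) = (-5 + 6)² = 1² = 1)
-137/Q + 89/n(-12, 10) = -137/120 + 89/1 = -137*1/120 + 89*1 = -137/120 + 89 = 10543/120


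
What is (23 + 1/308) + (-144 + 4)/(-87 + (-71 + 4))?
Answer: 7365/308 ≈ 23.912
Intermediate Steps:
(23 + 1/308) + (-144 + 4)/(-87 + (-71 + 4)) = (23 + 1/308) - 140/(-87 - 67) = 7085/308 - 140/(-154) = 7085/308 - 140*(-1/154) = 7085/308 + 10/11 = 7365/308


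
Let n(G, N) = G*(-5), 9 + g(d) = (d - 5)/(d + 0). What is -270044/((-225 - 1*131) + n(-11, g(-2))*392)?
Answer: -67511/5301 ≈ -12.736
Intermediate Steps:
g(d) = -9 + (-5 + d)/d (g(d) = -9 + (d - 5)/(d + 0) = -9 + (-5 + d)/d)
n(G, N) = -5*G
-270044/((-225 - 1*131) + n(-11, g(-2))*392) = -270044/((-225 - 1*131) - 5*(-11)*392) = -270044/((-225 - 131) + 55*392) = -270044/(-356 + 21560) = -270044/21204 = -270044*1/21204 = -67511/5301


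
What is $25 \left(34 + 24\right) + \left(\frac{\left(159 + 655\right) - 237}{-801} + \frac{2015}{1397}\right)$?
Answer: $\frac{1623353596}{1118997} \approx 1450.7$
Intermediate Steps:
$25 \left(34 + 24\right) + \left(\frac{\left(159 + 655\right) - 237}{-801} + \frac{2015}{1397}\right) = 25 \cdot 58 + \left(\left(814 - 237\right) \left(- \frac{1}{801}\right) + 2015 \cdot \frac{1}{1397}\right) = 1450 + \left(577 \left(- \frac{1}{801}\right) + \frac{2015}{1397}\right) = 1450 + \left(- \frac{577}{801} + \frac{2015}{1397}\right) = 1450 + \frac{807946}{1118997} = \frac{1623353596}{1118997}$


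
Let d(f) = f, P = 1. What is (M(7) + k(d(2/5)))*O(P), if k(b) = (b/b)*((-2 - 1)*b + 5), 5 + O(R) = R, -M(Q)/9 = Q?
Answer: 1184/5 ≈ 236.80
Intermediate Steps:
M(Q) = -9*Q
O(R) = -5 + R
k(b) = 5 - 3*b (k(b) = 1*(-3*b + 5) = 1*(5 - 3*b) = 5 - 3*b)
(M(7) + k(d(2/5)))*O(P) = (-9*7 + (5 - 6/5))*(-5 + 1) = (-63 + (5 - 6/5))*(-4) = (-63 + 19/5)*(-4) = -296/5*(-4) = 1184/5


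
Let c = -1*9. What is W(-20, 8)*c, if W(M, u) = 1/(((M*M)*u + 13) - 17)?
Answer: -9/3196 ≈ -0.0028160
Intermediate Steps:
W(M, u) = 1/(-4 + u*M²) (W(M, u) = 1/((M²*u + 13) - 17) = 1/((u*M² + 13) - 17) = 1/((13 + u*M²) - 17) = 1/(-4 + u*M²))
c = -9
W(-20, 8)*c = -9/(-4 + 8*(-20)²) = -9/(-4 + 8*400) = -9/(-4 + 3200) = -9/3196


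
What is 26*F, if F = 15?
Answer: 390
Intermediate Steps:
26*F = 26*15 = 390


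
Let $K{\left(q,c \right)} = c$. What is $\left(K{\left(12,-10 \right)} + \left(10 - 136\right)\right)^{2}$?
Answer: $18496$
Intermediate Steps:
$\left(K{\left(12,-10 \right)} + \left(10 - 136\right)\right)^{2} = \left(-10 + \left(10 - 136\right)\right)^{2} = \left(-10 - 126\right)^{2} = \left(-136\right)^{2} = 18496$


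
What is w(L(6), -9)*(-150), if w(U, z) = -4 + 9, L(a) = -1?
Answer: -750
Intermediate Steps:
w(U, z) = 5
w(L(6), -9)*(-150) = 5*(-150) = -750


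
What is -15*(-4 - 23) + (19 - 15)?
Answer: 409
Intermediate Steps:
-15*(-4 - 23) + (19 - 15) = -15*(-27) + 4 = 405 + 4 = 409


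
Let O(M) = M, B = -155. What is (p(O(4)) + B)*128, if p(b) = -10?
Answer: -21120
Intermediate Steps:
(p(O(4)) + B)*128 = (-10 - 155)*128 = -165*128 = -21120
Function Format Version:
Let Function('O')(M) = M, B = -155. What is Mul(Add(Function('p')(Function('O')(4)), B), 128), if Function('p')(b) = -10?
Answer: -21120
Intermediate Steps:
Mul(Add(Function('p')(Function('O')(4)), B), 128) = Mul(Add(-10, -155), 128) = Mul(-165, 128) = -21120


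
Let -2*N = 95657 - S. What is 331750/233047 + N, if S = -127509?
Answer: -26003751651/233047 ≈ -1.1158e+5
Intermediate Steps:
N = -111583 (N = -(95657 - 1*(-127509))/2 = -(95657 + 127509)/2 = -½*223166 = -111583)
331750/233047 + N = 331750/233047 - 111583 = -26003751651/233047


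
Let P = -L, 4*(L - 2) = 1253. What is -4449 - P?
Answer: -16535/4 ≈ -4133.8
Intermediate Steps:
L = 1261/4 (L = 2 + (¼)*1253 = 2 + 1253/4 = 1261/4 ≈ 315.25)
P = -1261/4 (P = -1*1261/4 = -1261/4 ≈ -315.25)
-4449 - P = -4449 - 1*(-1261/4) = -4449 + 1261/4 = -16535/4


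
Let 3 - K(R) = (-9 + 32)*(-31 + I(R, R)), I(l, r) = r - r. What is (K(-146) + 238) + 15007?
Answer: 15961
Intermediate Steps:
I(l, r) = 0
K(R) = 716 (K(R) = 3 - (-9 + 32)*(-31 + 0) = 3 - 23*(-31) = 3 - 1*(-713) = 3 + 713 = 716)
(K(-146) + 238) + 15007 = (716 + 238) + 15007 = 954 + 15007 = 15961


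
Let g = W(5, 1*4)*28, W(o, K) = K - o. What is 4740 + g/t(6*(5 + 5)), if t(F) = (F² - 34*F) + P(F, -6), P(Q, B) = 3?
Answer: 7408592/1563 ≈ 4740.0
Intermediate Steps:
t(F) = 3 + F² - 34*F (t(F) = (F² - 34*F) + 3 = 3 + F² - 34*F)
g = -28 (g = (1*4 - 1*5)*28 = (4 - 5)*28 = -1*28 = -28)
4740 + g/t(6*(5 + 5)) = 4740 - 28/(3 + (6*(5 + 5))² - 204*(5 + 5)) = 4740 - 28/(3 + (6*10)² - 204*10) = 4740 - 28/(3 + 60² - 34*60) = 4740 - 28/(3 + 3600 - 2040) = 4740 - 28/1563 = 7408592/1563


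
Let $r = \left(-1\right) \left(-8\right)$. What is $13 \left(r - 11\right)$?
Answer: $-39$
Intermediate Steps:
$r = 8$
$13 \left(r - 11\right) = 13 \left(8 - 11\right) = 13 \left(-3\right) = -39$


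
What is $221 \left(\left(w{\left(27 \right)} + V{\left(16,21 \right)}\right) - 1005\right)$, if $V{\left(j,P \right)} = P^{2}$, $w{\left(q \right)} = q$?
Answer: $-118677$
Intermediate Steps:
$221 \left(\left(w{\left(27 \right)} + V{\left(16,21 \right)}\right) - 1005\right) = 221 \left(\left(27 + 21^{2}\right) - 1005\right) = 221 \left(\left(27 + 441\right) - 1005\right) = 221 \left(468 - 1005\right) = 221 \left(-537\right) = -118677$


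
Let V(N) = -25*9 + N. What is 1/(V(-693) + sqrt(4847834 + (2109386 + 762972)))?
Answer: 459/3438734 + 4*sqrt(30157)/1719367 ≈ 0.00053748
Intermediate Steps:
V(N) = -225 + N
1/(V(-693) + sqrt(4847834 + (2109386 + 762972))) = 1/((-225 - 693) + sqrt(4847834 + (2109386 + 762972))) = 1/(-918 + sqrt(4847834 + 2872358)) = 1/(-918 + sqrt(7720192)) = 1/(-918 + 16*sqrt(30157))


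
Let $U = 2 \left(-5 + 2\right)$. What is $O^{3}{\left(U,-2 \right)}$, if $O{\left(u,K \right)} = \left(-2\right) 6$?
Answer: $-1728$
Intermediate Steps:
$U = -6$ ($U = 2 \left(-3\right) = -6$)
$O{\left(u,K \right)} = -12$
$O^{3}{\left(U,-2 \right)} = \left(-12\right)^{3} = -1728$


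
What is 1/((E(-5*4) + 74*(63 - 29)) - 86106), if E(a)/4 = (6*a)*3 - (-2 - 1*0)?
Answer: -1/85022 ≈ -1.1762e-5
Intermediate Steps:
E(a) = 8 + 72*a (E(a) = 4*((6*a)*3 - (-2 - 1*0)) = 4*(18*a - (-2 + 0)) = 4*(18*a - 1*(-2)) = 4*(18*a + 2) = 4*(2 + 18*a) = 8 + 72*a)
1/((E(-5*4) + 74*(63 - 29)) - 86106) = 1/(((8 + 72*(-5*4)) + 74*(63 - 29)) - 86106) = 1/(((8 + 72*(-20)) + 74*34) - 86106) = 1/(((8 - 1440) + 2516) - 86106) = 1/((-1432 + 2516) - 86106) = 1/(1084 - 86106) = 1/(-85022) = -1/85022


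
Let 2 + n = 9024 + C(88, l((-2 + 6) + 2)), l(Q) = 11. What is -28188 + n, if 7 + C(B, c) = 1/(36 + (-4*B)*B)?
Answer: -593212621/30940 ≈ -19173.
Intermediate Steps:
C(B, c) = -7 + 1/(36 - 4*B**2) (C(B, c) = -7 + 1/(36 + (-4*B)*B) = -7 + 1/(36 - 4*B**2))
n = 278924099/30940 (n = -2 + (9024 + (251 - 28*88**2)/(4*(-9 + 88**2))) = -2 + (9024 + (251 - 28*7744)/(4*(-9 + 7744))) = -2 + (9024 + (1/4)*(251 - 216832)/7735) = -2 + (9024 + (1/4)*(1/7735)*(-216581)) = -2 + (9024 - 216581/30940) = -2 + 278985979/30940 = 278924099/30940 ≈ 9015.0)
-28188 + n = -28188 + 278924099/30940 = -593212621/30940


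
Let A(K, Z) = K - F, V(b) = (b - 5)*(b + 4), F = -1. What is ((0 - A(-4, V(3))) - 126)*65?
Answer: -7995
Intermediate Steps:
V(b) = (-5 + b)*(4 + b)
A(K, Z) = 1 + K (A(K, Z) = K - 1*(-1) = K + 1 = 1 + K)
((0 - A(-4, V(3))) - 126)*65 = ((0 - (1 - 4)) - 126)*65 = ((0 - 1*(-3)) - 126)*65 = ((0 + 3) - 126)*65 = (3 - 126)*65 = -123*65 = -7995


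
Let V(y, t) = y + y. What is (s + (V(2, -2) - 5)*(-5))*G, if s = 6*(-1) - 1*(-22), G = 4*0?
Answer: 0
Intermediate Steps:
V(y, t) = 2*y
G = 0
s = 16 (s = -6 + 22 = 16)
(s + (V(2, -2) - 5)*(-5))*G = (16 + (2*2 - 5)*(-5))*0 = (16 + (4 - 5)*(-5))*0 = (16 - 1*(-5))*0 = (16 + 5)*0 = 21*0 = 0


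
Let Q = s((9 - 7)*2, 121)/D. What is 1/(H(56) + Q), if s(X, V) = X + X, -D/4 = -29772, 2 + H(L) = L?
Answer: 14886/803845 ≈ 0.018519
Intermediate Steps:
H(L) = -2 + L
D = 119088 (D = -4*(-29772) = 119088)
s(X, V) = 2*X
Q = 1/14886 (Q = (2*((9 - 7)*2))/119088 = (2*(2*2))*(1/119088) = (2*4)*(1/119088) = 8*(1/119088) = 1/14886 ≈ 6.7177e-5)
1/(H(56) + Q) = 1/((-2 + 56) + 1/14886) = 1/(54 + 1/14886) = 1/(803845/14886) = 14886/803845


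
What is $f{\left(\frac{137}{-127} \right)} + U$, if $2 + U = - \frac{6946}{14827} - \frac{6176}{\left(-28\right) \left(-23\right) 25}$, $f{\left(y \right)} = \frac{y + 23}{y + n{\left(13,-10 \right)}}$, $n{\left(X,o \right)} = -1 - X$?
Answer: $- \frac{98418707344}{22856932525} \approx -4.3059$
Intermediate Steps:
$f{\left(y \right)} = \frac{23 + y}{-14 + y}$ ($f{\left(y \right)} = \frac{y + 23}{y - 14} = \frac{23 + y}{y - 14} = \frac{23 + y}{-14 + y}$)
$U = - \frac{170207888}{59678675}$ ($U = -2 - \left(\frac{1544}{4025} + \frac{6946}{14827}\right) = -2 - \left(\frac{6946}{14827} + \frac{6176}{644 \cdot 25}\right) = -2 - \left(\frac{6946}{14827} + \frac{6176}{16100}\right) = -2 - \frac{50850538}{59678675} = - \frac{170207888}{59678675} \approx -2.8521$)
$f{\left(\frac{137}{-127} \right)} + U = \frac{23 + \frac{137}{-127}}{-14 + \frac{137}{-127}} - \frac{170207888}{59678675} = \frac{23 + 137 \left(- \frac{1}{127}\right)}{-14 + 137 \left(- \frac{1}{127}\right)} - \frac{170207888}{59678675} = \frac{23 - \frac{137}{127}}{-14 - \frac{137}{127}} - \frac{170207888}{59678675} = \frac{1}{- \frac{1915}{127}} \cdot \frac{2784}{127} - \frac{170207888}{59678675} = \left(- \frac{127}{1915}\right) \frac{2784}{127} - \frac{170207888}{59678675} = - \frac{2784}{1915} - \frac{170207888}{59678675} = - \frac{98418707344}{22856932525}$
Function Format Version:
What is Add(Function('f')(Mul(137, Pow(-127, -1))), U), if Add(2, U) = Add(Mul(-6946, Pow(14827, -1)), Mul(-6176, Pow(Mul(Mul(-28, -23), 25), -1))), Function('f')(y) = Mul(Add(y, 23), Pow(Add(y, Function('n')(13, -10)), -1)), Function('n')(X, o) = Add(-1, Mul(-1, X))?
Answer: Rational(-98418707344, 22856932525) ≈ -4.3059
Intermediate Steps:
Function('f')(y) = Mul(Pow(Add(-14, y), -1), Add(23, y)) (Function('f')(y) = Mul(Add(y, 23), Pow(Add(y, Add(-1, Mul(-1, 13))), -1)) = Mul(Add(23, y), Pow(Add(y, Add(-1, -13)), -1)) = Mul(Add(23, y), Pow(Add(y, -14), -1)) = Mul(Add(23, y), Pow(Add(-14, y), -1)) = Mul(Pow(Add(-14, y), -1), Add(23, y)))
U = Rational(-170207888, 59678675) (U = Add(-2, Add(Mul(-6946, Pow(14827, -1)), Mul(-6176, Pow(Mul(Mul(-28, -23), 25), -1)))) = Add(-2, Add(Mul(-6946, Rational(1, 14827)), Mul(-6176, Pow(Mul(644, 25), -1)))) = Add(-2, Add(Rational(-6946, 14827), Mul(-6176, Pow(16100, -1)))) = Add(-2, Add(Rational(-6946, 14827), Mul(-6176, Rational(1, 16100)))) = Add(-2, Add(Rational(-6946, 14827), Rational(-1544, 4025))) = Add(-2, Rational(-50850538, 59678675)) = Rational(-170207888, 59678675) ≈ -2.8521)
Add(Function('f')(Mul(137, Pow(-127, -1))), U) = Add(Mul(Pow(Add(-14, Mul(137, Pow(-127, -1))), -1), Add(23, Mul(137, Pow(-127, -1)))), Rational(-170207888, 59678675)) = Add(Mul(Pow(Add(-14, Mul(137, Rational(-1, 127))), -1), Add(23, Mul(137, Rational(-1, 127)))), Rational(-170207888, 59678675)) = Add(Mul(Pow(Add(-14, Rational(-137, 127)), -1), Add(23, Rational(-137, 127))), Rational(-170207888, 59678675)) = Add(Mul(Pow(Rational(-1915, 127), -1), Rational(2784, 127)), Rational(-170207888, 59678675)) = Add(Mul(Rational(-127, 1915), Rational(2784, 127)), Rational(-170207888, 59678675)) = Add(Rational(-2784, 1915), Rational(-170207888, 59678675)) = Rational(-98418707344, 22856932525)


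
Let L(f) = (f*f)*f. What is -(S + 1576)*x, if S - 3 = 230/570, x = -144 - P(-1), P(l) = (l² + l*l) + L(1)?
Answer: 4411274/19 ≈ 2.3217e+5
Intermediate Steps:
L(f) = f³ (L(f) = f²*f = f³)
P(l) = 1 + 2*l² (P(l) = (l² + l*l) + 1³ = (l² + l²) + 1 = 2*l² + 1 = 1 + 2*l²)
x = -147 (x = -144 - (1 + 2*(-1)²) = -144 - (1 + 2*1) = -144 - (1 + 2) = -144 - 1*3 = -144 - 3 = -147)
S = 194/57 (S = 3 + 230/570 = 3 + 230*(1/570) = 3 + 23/57 = 194/57 ≈ 3.4035)
-(S + 1576)*x = -(194/57 + 1576)*(-147) = -90026*(-147)/57 = -1*(-4411274/19) = 4411274/19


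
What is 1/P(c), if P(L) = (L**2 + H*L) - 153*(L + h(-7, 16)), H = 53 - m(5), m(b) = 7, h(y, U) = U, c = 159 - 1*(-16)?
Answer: 1/9452 ≈ 0.00010580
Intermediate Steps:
c = 175 (c = 159 + 16 = 175)
H = 46 (H = 53 - 1*7 = 53 - 7 = 46)
P(L) = -2448 + L**2 - 107*L (P(L) = (L**2 + 46*L) - 153*(L + 16) = (L**2 + 46*L) - 153*(16 + L) = (L**2 + 46*L) + (-2448 - 153*L) = -2448 + L**2 - 107*L)
1/P(c) = 1/(-2448 + 175**2 - 107*175) = 1/(-2448 + 30625 - 18725) = 1/9452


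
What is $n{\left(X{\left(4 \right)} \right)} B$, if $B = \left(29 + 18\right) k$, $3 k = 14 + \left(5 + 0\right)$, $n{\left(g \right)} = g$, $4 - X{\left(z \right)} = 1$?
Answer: $893$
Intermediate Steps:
$X{\left(z \right)} = 3$ ($X{\left(z \right)} = 4 - 1 = 3$)
$k = \frac{19}{3}$ ($k = \frac{14 + \left(5 + 0\right)}{3} = \frac{14 + 5}{3} = \frac{1}{3} \cdot 19 = \frac{19}{3} \approx 6.3333$)
$B = \frac{893}{3}$ ($B = \left(29 + 18\right) \frac{19}{3} = 47 \cdot \frac{19}{3} = \frac{893}{3} \approx 297.67$)
$n{\left(X{\left(4 \right)} \right)} B = 3 \cdot \frac{893}{3} = 893$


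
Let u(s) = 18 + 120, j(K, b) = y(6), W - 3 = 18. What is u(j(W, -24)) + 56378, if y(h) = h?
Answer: 56516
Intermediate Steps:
W = 21 (W = 3 + 18 = 21)
j(K, b) = 6
u(s) = 138
u(j(W, -24)) + 56378 = 138 + 56378 = 56516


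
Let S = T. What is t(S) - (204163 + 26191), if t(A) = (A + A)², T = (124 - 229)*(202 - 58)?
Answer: 914227246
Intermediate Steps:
T = -15120 (T = -105*144 = -15120)
S = -15120
t(A) = 4*A² (t(A) = (2*A)² = 4*A²)
t(S) - (204163 + 26191) = 4*(-15120)² - (204163 + 26191) = 4*228614400 - 1*230354 = 914457600 - 230354 = 914227246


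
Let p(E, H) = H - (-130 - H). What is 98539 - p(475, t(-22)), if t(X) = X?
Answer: 98453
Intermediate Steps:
p(E, H) = 130 + 2*H (p(E, H) = H + (130 + H) = 130 + 2*H)
98539 - p(475, t(-22)) = 98539 - (130 + 2*(-22)) = 98539 - (130 - 44) = 98539 - 1*86 = 98539 - 86 = 98453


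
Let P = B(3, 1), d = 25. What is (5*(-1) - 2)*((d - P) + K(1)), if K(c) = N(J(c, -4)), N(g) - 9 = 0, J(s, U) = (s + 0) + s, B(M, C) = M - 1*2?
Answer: -231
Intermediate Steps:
B(M, C) = -2 + M (B(M, C) = M - 2 = -2 + M)
P = 1 (P = -2 + 3 = 1)
J(s, U) = 2*s (J(s, U) = s + s = 2*s)
N(g) = 9 (N(g) = 9 + 0 = 9)
K(c) = 9
(5*(-1) - 2)*((d - P) + K(1)) = (5*(-1) - 2)*((25 - 1*1) + 9) = (-5 - 2)*((25 - 1) + 9) = -7*(24 + 9) = -7*33 = -231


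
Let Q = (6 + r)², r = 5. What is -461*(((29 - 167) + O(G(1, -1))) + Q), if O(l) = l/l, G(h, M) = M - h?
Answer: 7376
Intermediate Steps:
O(l) = 1
Q = 121 (Q = (6 + 5)² = 11² = 121)
-461*(((29 - 167) + O(G(1, -1))) + Q) = -461*(((29 - 167) + 1) + 121) = -461*((-138 + 1) + 121) = -461*(-137 + 121) = -461*(-16) = 7376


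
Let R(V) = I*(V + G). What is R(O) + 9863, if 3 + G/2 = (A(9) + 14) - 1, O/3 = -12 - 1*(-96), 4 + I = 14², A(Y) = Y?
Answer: 65543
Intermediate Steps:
I = 192 (I = -4 + 14² = -4 + 196 = 192)
O = 252 (O = 3*(-12 - 1*(-96)) = 3*(-12 + 96) = 3*84 = 252)
G = 38 (G = -6 + 2*((9 + 14) - 1) = -6 + 2*(23 - 1) = -6 + 2*22 = -6 + 44 = 38)
R(V) = 7296 + 192*V (R(V) = 192*(V + 38) = 192*(38 + V) = 7296 + 192*V)
R(O) + 9863 = (7296 + 192*252) + 9863 = (7296 + 48384) + 9863 = 55680 + 9863 = 65543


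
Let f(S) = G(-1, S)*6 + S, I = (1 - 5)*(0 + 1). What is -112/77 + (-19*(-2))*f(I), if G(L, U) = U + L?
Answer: -14228/11 ≈ -1293.5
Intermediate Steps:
G(L, U) = L + U
I = -4 (I = -4*1 = -4)
f(S) = -6 + 7*S (f(S) = (-1 + S)*6 + S = (-6 + 6*S) + S = -6 + 7*S)
-112/77 + (-19*(-2))*f(I) = -112/77 + (-19*(-2))*(-6 + 7*(-4)) = -112*1/77 + 38*(-6 - 28) = -16/11 + 38*(-34) = -16/11 - 1292 = -14228/11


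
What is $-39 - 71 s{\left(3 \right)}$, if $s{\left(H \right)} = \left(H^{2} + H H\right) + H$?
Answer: $-1530$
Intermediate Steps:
$s{\left(H \right)} = H + 2 H^{2}$ ($s{\left(H \right)} = \left(H^{2} + H^{2}\right) + H = 2 H^{2} + H = H + 2 H^{2}$)
$-39 - 71 s{\left(3 \right)} = -39 - 71 \cdot 3 \left(1 + 2 \cdot 3\right) = -39 - 71 \cdot 3 \left(1 + 6\right) = -39 - 71 \cdot 3 \cdot 7 = -39 - 1491 = -1530$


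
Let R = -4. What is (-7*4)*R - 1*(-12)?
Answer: 124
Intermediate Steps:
(-7*4)*R - 1*(-12) = -7*4*(-4) - 1*(-12) = -28*(-4) + 12 = 112 + 12 = 124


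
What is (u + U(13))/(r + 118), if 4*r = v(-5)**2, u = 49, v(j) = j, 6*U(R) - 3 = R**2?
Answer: 932/1491 ≈ 0.62508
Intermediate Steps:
U(R) = 1/2 + R**2/6
r = 25/4 (r = (1/4)*(-5)**2 = (1/4)*25 = 25/4 ≈ 6.2500)
(u + U(13))/(r + 118) = (49 + (1/2 + (1/6)*13**2))/(25/4 + 118) = (49 + (1/2 + (1/6)*169))/(497/4) = (49 + (1/2 + 169/6))*(4/497) = (49 + 86/3)*(4/497) = (233/3)*(4/497) = 932/1491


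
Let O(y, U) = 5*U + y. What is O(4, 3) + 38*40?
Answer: 1539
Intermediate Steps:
O(y, U) = y + 5*U
O(4, 3) + 38*40 = (4 + 5*3) + 38*40 = (4 + 15) + 1520 = 19 + 1520 = 1539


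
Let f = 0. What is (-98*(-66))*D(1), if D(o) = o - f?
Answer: 6468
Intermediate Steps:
D(o) = o (D(o) = o - 1*0 = o + 0 = o)
(-98*(-66))*D(1) = -98*(-66)*1 = 6468*1 = 6468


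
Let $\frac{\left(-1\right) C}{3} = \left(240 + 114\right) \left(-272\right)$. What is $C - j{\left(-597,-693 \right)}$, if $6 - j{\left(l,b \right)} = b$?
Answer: $288165$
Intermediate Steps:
$j{\left(l,b \right)} = 6 - b$
$C = 288864$ ($C = - 3 \left(240 + 114\right) \left(-272\right) = - 3 \cdot 354 \left(-272\right) = \left(-3\right) \left(-96288\right) = 288864$)
$C - j{\left(-597,-693 \right)} = 288864 - \left(6 - -693\right) = 288864 - \left(6 + 693\right) = 288864 - 699 = 288165$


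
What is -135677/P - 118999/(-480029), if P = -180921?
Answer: 86658312712/86847326709 ≈ 0.99782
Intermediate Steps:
-135677/P - 118999/(-480029) = -135677/(-180921) - 118999/(-480029) = -135677*(-1/180921) - 118999*(-1/480029) = 135677/180921 + 118999/480029 = 86658312712/86847326709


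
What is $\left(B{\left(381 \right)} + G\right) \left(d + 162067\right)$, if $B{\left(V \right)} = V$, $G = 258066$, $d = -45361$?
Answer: $30162315582$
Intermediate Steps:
$\left(B{\left(381 \right)} + G\right) \left(d + 162067\right) = \left(381 + 258066\right) \left(-45361 + 162067\right) = 258447 \cdot 116706 = 30162315582$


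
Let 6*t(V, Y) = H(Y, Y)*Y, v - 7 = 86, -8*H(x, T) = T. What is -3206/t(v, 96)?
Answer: 1603/96 ≈ 16.698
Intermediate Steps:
H(x, T) = -T/8
v = 93 (v = 7 + 86 = 93)
t(V, Y) = -Y**2/48 (t(V, Y) = ((-Y/8)*Y)/6 = (-Y**2/8)/6 = -Y**2/48)
-3206/t(v, 96) = -3206/((-1/48*96**2)) = -3206/((-1/48*9216)) = -3206/(-192) = -3206*(-1/192) = 1603/96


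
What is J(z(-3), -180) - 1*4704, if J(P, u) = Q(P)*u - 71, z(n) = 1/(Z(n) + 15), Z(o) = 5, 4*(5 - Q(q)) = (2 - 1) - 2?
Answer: -5720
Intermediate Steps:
Q(q) = 21/4 (Q(q) = 5 - ((2 - 1) - 2)/4 = 5 - (1 - 2)/4 = 5 - ¼*(-1) = 5 + ¼ = 21/4)
z(n) = 1/20 (z(n) = 1/(5 + 15) = 1/20)
J(P, u) = -71 + 21*u/4 (J(P, u) = 21*u/4 - 71 = -71 + 21*u/4)
J(z(-3), -180) - 1*4704 = (-71 + (21/4)*(-180)) - 1*4704 = (-71 - 945) - 4704 = -1016 - 4704 = -5720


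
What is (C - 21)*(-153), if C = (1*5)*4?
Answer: 153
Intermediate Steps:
C = 20 (C = 5*4 = 20)
(C - 21)*(-153) = (20 - 21)*(-153) = -1*(-153) = 153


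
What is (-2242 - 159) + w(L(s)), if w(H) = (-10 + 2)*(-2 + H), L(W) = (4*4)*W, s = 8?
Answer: -3409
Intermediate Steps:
L(W) = 16*W
w(H) = 16 - 8*H (w(H) = -8*(-2 + H) = 16 - 8*H)
(-2242 - 159) + w(L(s)) = (-2242 - 159) + (16 - 128*8) = -2401 + (16 - 8*128) = -2401 + (16 - 1024) = -2401 - 1008 = -3409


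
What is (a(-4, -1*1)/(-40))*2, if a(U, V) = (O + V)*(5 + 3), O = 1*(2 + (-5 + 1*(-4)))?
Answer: 16/5 ≈ 3.2000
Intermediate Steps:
O = -7 (O = 1*(2 + (-5 - 4)) = 1*(2 - 9) = 1*(-7) = -7)
a(U, V) = -56 + 8*V (a(U, V) = (-7 + V)*(5 + 3) = (-7 + V)*8 = -56 + 8*V)
(a(-4, -1*1)/(-40))*2 = ((-56 + 8*(-1*1))/(-40))*2 = -(-56 + 8*(-1))/40*2 = -(-56 - 8)/40*2 = -1/40*(-64)*2 = (8/5)*2 = 16/5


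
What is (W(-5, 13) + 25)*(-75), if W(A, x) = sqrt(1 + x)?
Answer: -1875 - 75*sqrt(14) ≈ -2155.6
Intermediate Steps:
(W(-5, 13) + 25)*(-75) = (sqrt(1 + 13) + 25)*(-75) = (sqrt(14) + 25)*(-75) = (25 + sqrt(14))*(-75) = -1875 - 75*sqrt(14)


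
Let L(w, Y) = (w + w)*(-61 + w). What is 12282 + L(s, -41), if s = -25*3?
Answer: 32682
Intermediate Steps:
s = -75
L(w, Y) = 2*w*(-61 + w) (L(w, Y) = (2*w)*(-61 + w) = 2*w*(-61 + w))
12282 + L(s, -41) = 12282 + 2*(-75)*(-61 - 75) = 12282 + 2*(-75)*(-136) = 12282 + 20400 = 32682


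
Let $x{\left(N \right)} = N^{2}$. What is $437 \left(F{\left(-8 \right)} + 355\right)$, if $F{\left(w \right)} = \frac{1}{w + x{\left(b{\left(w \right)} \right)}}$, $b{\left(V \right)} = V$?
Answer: $\frac{8687997}{56} \approx 1.5514 \cdot 10^{5}$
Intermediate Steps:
$F{\left(w \right)} = \frac{1}{w + w^{2}}$
$437 \left(F{\left(-8 \right)} + 355\right) = 437 \left(\frac{1}{\left(-8\right) \left(1 - 8\right)} + 355\right) = 437 \left(- \frac{1}{8 \left(-7\right)} + 355\right) = 437 \left(\left(- \frac{1}{8}\right) \left(- \frac{1}{7}\right) + 355\right) = 437 \left(\frac{1}{56} + 355\right) = 437 \cdot \frac{19881}{56} = \frac{8687997}{56}$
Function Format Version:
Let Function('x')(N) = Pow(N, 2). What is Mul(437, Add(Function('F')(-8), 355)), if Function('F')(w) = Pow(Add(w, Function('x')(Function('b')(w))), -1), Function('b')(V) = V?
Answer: Rational(8687997, 56) ≈ 1.5514e+5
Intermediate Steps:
Function('F')(w) = Pow(Add(w, Pow(w, 2)), -1)
Mul(437, Add(Function('F')(-8), 355)) = Mul(437, Add(Mul(Pow(-8, -1), Pow(Add(1, -8), -1)), 355)) = Mul(437, Add(Mul(Rational(-1, 8), Pow(-7, -1)), 355)) = Mul(437, Add(Mul(Rational(-1, 8), Rational(-1, 7)), 355)) = Mul(437, Add(Rational(1, 56), 355)) = Mul(437, Rational(19881, 56)) = Rational(8687997, 56)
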